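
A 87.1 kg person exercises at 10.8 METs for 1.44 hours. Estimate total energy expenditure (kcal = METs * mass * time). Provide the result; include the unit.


Energy = METs * mass(kg) * time(h)
= 10.8 * 87.1 * 1.44
= 1354.58 kcal

1354.58 kcal


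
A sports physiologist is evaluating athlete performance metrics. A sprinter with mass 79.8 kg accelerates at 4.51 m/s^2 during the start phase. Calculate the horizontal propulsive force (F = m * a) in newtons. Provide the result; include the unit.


F = m * a
= 79.8 * 4.51
= 359.9 N

359.9 N


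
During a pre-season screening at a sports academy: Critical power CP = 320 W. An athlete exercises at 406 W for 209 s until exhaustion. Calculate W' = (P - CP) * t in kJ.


P - CP = 406 - 320 = 86 W
W' = 86 * 209 = 17974 J
= 17974 / 1000 = 17.974 kJ

17.974 kJ


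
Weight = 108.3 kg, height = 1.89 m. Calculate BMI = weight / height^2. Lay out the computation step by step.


height^2 = 1.89^2 = 3.5721
BMI = 108.3 / 3.5721 = 30.32 kg/m^2

30.32 kg/m^2


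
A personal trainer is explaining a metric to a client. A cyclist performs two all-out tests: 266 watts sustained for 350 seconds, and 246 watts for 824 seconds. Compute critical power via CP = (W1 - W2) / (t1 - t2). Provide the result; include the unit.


W1 = P1 * t1 = 266 * 350 = 93100 J
W2 = P2 * t2 = 246 * 824 = 202704 J
CP = (93100 - 202704) / (350 - 824)
= 231.23 W

231.23 W


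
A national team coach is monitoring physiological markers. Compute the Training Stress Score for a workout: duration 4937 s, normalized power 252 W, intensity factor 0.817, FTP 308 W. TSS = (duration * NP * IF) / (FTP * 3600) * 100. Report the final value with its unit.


Product = 4937 * 252 * 0.817 = 1016449.308
Base = 308 * 3600 = 1108800
TSS = 1016449.308 / 1108800 * 100 = 91.67

91.67 TSS


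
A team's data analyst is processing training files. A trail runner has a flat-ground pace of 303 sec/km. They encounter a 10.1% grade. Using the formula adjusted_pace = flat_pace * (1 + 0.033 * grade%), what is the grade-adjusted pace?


Grade factor = 1 + 0.033 * 10.1 = 1.3333
Adjusted = 303 * 1.3333 = 403.99 sec/km

403.99 s/km


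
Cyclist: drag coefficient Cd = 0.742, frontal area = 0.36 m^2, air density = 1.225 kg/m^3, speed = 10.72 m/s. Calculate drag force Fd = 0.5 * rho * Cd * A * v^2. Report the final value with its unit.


v^2 = 10.72^2 = 114.9184
Fd = 0.5 * 1.225 * 0.742 * 0.36 * 114.9184
= 18.802 N

18.802 N


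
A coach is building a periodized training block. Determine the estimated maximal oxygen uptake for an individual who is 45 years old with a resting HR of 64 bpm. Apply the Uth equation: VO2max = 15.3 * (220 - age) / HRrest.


HRmax = 220 - 45 = 175
VO2max = 15.3 * (175 / 64)
= 15.3 * 2.7344
= 41.84 mL/kg/min

41.84 mL/kg/min


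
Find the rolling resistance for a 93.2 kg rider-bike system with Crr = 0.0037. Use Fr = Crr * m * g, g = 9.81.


m * g = 93.2 * 9.81 = 914.292 N
Fr = 0.0037 * 914.292 = 3.383 N

3.383 N


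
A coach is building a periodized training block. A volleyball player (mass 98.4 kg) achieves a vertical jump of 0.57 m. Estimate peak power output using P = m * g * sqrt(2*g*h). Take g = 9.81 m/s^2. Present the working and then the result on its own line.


2 * g * h = 2 * 9.81 * 0.57 = 11.1834
sqrt(11.1834) = 3.344159 m/s
P = 98.4 * 9.81 * 3.344159 = 3228.13 W

3228.13 W


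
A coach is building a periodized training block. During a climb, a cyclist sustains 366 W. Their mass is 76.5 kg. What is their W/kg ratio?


Power-to-weight = 366 W / 76.5 kg
= 4.784 W/kg

4.784 W/kg


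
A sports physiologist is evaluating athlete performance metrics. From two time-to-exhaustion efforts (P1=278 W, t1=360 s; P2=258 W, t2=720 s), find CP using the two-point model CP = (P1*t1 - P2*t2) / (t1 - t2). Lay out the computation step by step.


Work in trial 1 = 100080 J
Work in trial 2 = 185760 J
Delta work = -85680 J
Delta time = -360 s
CP = -85680 / -360 = 238.0 W

238.0 W


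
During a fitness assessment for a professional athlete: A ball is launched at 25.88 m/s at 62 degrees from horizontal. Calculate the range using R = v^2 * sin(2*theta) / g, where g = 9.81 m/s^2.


sin(2 * 62) = sin(124) = 0.829038
v^2 = 25.88^2 = 669.7744
R = 669.7744 * 0.829038 / 9.81
= 56.602 m

56.602 m


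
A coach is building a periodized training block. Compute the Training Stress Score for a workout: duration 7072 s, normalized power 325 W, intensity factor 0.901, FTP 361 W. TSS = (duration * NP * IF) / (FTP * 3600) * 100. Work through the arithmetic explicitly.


Product = 7072 * 325 * 0.901 = 2070858.4
Base = 361 * 3600 = 1299600
TSS = 2070858.4 / 1299600 * 100 = 159.35

159.35 TSS


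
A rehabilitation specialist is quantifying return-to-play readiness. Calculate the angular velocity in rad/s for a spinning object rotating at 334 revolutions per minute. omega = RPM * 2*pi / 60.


omega = RPM * 2*pi / 60
= 334 * 6.28318531 / 60
= 34.976 rad/s

34.976 rad/s


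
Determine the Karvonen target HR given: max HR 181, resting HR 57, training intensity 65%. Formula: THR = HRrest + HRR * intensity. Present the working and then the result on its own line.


HRR = HRmax - HRrest = 181 - 57 = 124
THR = 57 + 124 * 0.65
= 137.6 bpm

137.6 bpm


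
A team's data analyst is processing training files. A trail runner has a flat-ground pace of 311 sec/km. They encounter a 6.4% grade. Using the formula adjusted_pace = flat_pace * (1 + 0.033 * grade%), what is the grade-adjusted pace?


Grade factor = 1 + 0.033 * 6.4 = 1.2112
Adjusted = 311 * 1.2112 = 376.68 sec/km

376.68 s/km


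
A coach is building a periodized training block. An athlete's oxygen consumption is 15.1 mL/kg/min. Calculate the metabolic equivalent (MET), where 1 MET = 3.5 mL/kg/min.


MET = VO2 / 3.5
= 15.1 / 3.5
= 4.31 METs

4.31 METs


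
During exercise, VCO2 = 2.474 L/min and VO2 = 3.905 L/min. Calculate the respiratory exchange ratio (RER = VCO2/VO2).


RER = VCO2 / VO2
= 2.474 / 3.905
= 0.6335

0.6335


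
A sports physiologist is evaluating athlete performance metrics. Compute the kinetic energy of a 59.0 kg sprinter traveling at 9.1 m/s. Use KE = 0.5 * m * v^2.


Velocity squared = 82.81
KE = 0.5 * 59.0 * 82.81 = 2442.9 J

2442.9 J


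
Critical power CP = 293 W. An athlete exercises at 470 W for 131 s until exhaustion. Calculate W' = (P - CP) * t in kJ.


P - CP = 470 - 293 = 177 W
W' = 177 * 131 = 23187 J
= 23187 / 1000 = 23.187 kJ

23.187 kJ


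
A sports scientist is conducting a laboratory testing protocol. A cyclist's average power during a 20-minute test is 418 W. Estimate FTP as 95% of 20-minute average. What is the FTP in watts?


FTP = 20-min power * 0.95
= 418 * 0.95
= 397.1 W

397.1 W


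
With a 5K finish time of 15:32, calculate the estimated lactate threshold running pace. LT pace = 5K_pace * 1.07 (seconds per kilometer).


Race duration = 932 s for 5 km
Average pace = 932 / 5 = 186.4 s/km
LT pace = 186.4 * 1.07
= 199.45 s/km

199.45 s/km


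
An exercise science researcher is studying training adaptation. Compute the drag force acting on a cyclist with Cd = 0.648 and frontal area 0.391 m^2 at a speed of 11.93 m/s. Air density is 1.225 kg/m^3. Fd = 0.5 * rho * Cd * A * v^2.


Step 1: v^2 = 142.3249
Step 2: Fd = 0.5 * 1.225 * 0.648 * 0.391 * 142.3249
= 22.087 N

22.087 N


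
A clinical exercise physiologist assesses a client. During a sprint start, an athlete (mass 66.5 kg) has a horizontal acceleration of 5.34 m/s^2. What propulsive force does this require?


Propulsive force = mass * acceleration
= 66.5 kg * 5.34 m/s^2
= 355.11 N

355.11 N


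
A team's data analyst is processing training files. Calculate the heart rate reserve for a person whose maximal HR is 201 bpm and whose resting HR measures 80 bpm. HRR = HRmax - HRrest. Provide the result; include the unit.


HRmax = 201 bpm
HRrest = 80 bpm
HRR = 201 - 80 = 121 bpm

121 bpm


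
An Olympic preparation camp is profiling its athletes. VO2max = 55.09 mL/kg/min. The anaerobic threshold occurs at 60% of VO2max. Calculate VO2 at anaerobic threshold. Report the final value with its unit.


AT fraction = 60 / 100 = 0.6
AT VO2 = 55.09 * 0.6
= 33.05 mL/kg/min

33.05 mL/kg/min


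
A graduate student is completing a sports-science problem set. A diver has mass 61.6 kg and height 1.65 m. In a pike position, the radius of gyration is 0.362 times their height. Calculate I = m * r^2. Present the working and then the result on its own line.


r = 0.362 * 1.65 = 0.5973 m
I = m * r^2 = 61.6 * 0.356767 = 21.977 kg*m^2

21.977 kg*m^2


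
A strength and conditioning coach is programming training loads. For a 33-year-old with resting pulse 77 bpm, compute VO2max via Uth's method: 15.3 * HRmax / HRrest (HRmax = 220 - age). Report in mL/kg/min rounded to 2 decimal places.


Step 1: HRmax = 220 - 33 = 187 bpm
Step 2: Ratio = 187 / 77 = 2.4286
Step 3: VO2max = 15.3 * 2.4286 = 37.16 mL/kg/min

37.16 mL/kg/min


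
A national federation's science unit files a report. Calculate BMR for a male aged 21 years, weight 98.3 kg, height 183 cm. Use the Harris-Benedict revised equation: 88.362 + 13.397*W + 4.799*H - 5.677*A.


Substituting values:
W term = 13.397 * 98.3 = 1316.9251
H term = 4.799 * 183 = 878.217
A term = 5.677 * 21 = 119.217
BMR = 2164.29 kcal/day

2164.29 kcal/day


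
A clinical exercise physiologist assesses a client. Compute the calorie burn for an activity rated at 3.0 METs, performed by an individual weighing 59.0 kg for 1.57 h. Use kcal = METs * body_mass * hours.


Product of METs and mass = 3.0 * 59.0 = 177.0
Total kcal = 177.0 * 1.57 = 277.89 kcal

277.89 kcal


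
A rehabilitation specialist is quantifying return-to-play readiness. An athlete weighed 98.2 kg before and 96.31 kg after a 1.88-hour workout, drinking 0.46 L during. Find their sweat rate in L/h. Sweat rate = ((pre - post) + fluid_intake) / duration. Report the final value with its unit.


Body mass change = 1.89 kg
Total sweat loss = 1.89 + 0.46 = 2.35 L
Rate = 2.35 / 1.88 = 1.25 L/h

1.25 L/h


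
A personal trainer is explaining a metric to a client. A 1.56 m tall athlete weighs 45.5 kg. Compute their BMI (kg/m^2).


height^2 = 2.4336 m^2
BMI = 45.5 / 2.4336 = 18.7 kg/m^2

18.7 kg/m^2


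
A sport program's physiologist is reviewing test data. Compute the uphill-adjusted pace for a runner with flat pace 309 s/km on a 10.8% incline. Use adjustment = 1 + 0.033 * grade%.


Adjustment factor = 1 + 0.033 * 10.8 = 1.3564
Grade-adjusted pace = 309 * 1.3564 = 419.13 s/km

419.13 s/km


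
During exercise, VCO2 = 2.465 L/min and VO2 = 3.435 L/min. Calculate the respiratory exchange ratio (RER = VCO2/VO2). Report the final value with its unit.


RER = VCO2 / VO2
= 2.465 / 3.435
= 0.7176

0.7176


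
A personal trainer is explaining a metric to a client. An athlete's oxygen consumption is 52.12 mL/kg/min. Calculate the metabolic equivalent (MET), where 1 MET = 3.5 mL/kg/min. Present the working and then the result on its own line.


MET = VO2 / 3.5
= 52.12 / 3.5
= 14.89 METs

14.89 METs


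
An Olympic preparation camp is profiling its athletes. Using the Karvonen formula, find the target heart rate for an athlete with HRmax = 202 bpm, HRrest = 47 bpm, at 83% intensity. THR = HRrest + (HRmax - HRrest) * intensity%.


HRR = 202 - 47 = 155
THR = 47 + 155 * 0.83
= 47 + 128.65
= 175.65 bpm

175.65 bpm


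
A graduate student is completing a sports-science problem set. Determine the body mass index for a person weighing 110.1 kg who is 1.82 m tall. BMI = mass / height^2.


BMI = mass / height^2
= 110.1 / 1.82^2
= 110.1 / 3.3124
= 33.24 kg/m^2

33.24 kg/m^2


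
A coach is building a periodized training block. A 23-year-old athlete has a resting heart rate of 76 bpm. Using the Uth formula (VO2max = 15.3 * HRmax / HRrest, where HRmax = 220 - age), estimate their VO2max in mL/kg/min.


HRmax = 220 - 23 = 197 bpm
Ratio = HRmax / HRrest = 197 / 76 = 2.5921
VO2max = 15.3 * 2.5921 = 39.66 mL/kg/min

39.66 mL/kg/min


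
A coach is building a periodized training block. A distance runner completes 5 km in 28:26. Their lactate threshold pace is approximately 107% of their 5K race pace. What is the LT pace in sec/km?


Convert to seconds: 28 min 26 s = 1706 s
Pace per km = 1706 / 5 = 341.2 s/km
LT pace = 341.2 * 1.07 = 365.08 s/km

365.08 s/km


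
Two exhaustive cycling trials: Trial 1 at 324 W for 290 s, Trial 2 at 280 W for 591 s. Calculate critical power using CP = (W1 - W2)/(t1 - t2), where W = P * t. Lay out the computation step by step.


W1 = 324 * 290 = 93960 J
W2 = 280 * 591 = 165480 J
CP = (93960 - 165480) / (290 - 591)
= -71520 / -301
= 237.61 W

237.61 W


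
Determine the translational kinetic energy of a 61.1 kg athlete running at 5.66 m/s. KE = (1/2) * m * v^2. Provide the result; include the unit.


KE = 0.5 * m * v^2
= 0.5 * 61.1 * 5.66^2
= 0.5 * 61.1 * 32.0356
= 978.69 J

978.69 J


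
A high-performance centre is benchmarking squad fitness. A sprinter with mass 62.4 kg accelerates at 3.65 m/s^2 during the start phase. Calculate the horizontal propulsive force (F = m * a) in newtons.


F = m * a
= 62.4 * 3.65
= 227.76 N

227.76 N


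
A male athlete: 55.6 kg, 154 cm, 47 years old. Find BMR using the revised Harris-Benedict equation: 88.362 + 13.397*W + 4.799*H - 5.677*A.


Intercept = 88.362
Weight contribution = 13.397 * 55.6 = 744.8732
Height contribution = 4.799 * 154 = 739.046
Age contribution = 5.677 * 47 = 266.819
BMR = 88.362 + 744.8732 + 739.046 - 266.819
= 1305.46 kcal/day

1305.46 kcal/day


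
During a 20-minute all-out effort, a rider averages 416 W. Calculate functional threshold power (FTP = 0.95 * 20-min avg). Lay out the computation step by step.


FTP = 0.95 * 416
= 395.2 W

395.2 W


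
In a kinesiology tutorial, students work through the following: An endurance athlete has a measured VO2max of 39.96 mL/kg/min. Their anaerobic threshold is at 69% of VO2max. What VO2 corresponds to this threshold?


Anaerobic threshold VO2 = VO2max * 69%
= 39.96 * 0.69
= 27.57 mL/kg/min

27.57 mL/kg/min


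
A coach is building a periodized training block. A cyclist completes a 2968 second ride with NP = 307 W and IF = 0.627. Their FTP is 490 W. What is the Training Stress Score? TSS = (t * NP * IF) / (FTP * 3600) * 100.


t * NP * IF = 2968 * 307 * 0.627 = 571307.352
FTP * 3600 = 1764000
TSS = (571307.352 / 1764000) * 100 = 32.39

32.39 TSS


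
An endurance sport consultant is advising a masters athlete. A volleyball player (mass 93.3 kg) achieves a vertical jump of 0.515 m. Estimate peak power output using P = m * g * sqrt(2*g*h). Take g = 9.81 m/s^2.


2 * g * h = 2 * 9.81 * 0.515 = 10.1043
sqrt(10.1043) = 3.178726 m/s
P = 93.3 * 9.81 * 3.178726 = 2909.4 W

2909.4 W


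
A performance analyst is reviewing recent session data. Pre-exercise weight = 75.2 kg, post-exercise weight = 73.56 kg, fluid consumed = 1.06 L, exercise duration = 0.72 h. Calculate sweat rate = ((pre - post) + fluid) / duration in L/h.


Weight loss = 75.2 - 73.56 = 1.64 kg (approx L)
Total sweat = 1.64 + 1.06 = 2.7 L
Sweat rate = 2.7 / 0.72 = 3.75 L/h

3.75 L/h


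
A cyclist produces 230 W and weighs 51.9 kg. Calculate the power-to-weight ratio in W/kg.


P/W = power / mass
= 230 / 51.9
= 4.432 W/kg

4.432 W/kg


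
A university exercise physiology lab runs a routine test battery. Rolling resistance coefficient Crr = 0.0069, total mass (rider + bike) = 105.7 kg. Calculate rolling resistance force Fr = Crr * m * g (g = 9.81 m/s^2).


Fr = Crr * m * g
= 0.0069 * 105.7 * 9.81
= 7.155 N

7.155 N


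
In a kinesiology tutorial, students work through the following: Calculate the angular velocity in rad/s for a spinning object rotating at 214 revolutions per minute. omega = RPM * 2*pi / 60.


omega = RPM * 2*pi / 60
= 214 * 6.28318531 / 60
= 22.41 rad/s

22.41 rad/s


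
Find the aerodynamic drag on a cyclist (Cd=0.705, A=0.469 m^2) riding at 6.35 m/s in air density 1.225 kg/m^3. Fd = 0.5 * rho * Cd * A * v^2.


Fd = 0.5 * 1.225 * 0.705 * 0.469 * 6.35^2
= 0.5 * 1.225 * 0.705 * 0.469 * 40.3225
= 8.166 N

8.166 N


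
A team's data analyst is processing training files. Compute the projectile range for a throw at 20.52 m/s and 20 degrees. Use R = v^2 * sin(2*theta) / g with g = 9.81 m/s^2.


Two times the angle = 40 degrees
sin(40) = 0.642788
R = 421.0704 * 0.642788 / 9.81 = 27.59 m

27.59 m


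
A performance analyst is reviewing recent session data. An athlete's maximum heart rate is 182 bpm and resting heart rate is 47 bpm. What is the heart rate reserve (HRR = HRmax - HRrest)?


HRR = HRmax - HRrest
= 182 - 47
= 135 bpm

135 bpm


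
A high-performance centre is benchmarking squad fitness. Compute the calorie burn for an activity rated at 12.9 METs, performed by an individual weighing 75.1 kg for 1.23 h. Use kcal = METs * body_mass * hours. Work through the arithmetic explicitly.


Product of METs and mass = 12.9 * 75.1 = 968.79
Total kcal = 968.79 * 1.23 = 1191.61 kcal

1191.61 kcal


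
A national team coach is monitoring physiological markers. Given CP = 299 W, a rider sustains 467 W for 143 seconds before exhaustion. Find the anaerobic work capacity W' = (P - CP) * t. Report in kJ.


Excess power = 467 - 299 = 168 W
Work above CP = 168 * 143 = 24024 J
W' = 24.024 kJ

24.024 kJ


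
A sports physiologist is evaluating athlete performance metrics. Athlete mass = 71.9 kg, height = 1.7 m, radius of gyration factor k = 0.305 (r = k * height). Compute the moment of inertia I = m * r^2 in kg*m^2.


r = k * height = 0.305 * 1.7 = 0.5185 m
r^2 = 0.5185^2 = 0.268842
I = 71.9 * 0.268842 = 19.33 kg*m^2

19.33 kg*m^2


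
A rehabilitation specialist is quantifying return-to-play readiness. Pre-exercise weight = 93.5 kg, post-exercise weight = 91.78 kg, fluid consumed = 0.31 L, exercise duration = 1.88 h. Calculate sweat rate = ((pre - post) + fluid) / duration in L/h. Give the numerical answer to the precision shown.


Weight loss = 93.5 - 91.78 = 1.72 kg (approx L)
Total sweat = 1.72 + 0.31 = 2.03 L
Sweat rate = 2.03 / 1.88 = 1.08 L/h

1.08 L/h


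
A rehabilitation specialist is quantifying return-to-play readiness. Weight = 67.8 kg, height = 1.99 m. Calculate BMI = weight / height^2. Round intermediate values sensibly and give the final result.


height^2 = 1.99^2 = 3.9601
BMI = 67.8 / 3.9601 = 17.12 kg/m^2

17.12 kg/m^2


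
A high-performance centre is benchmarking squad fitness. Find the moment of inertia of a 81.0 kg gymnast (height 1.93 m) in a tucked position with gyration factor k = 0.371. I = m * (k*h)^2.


Radius of gyration = 0.371 * 1.93 = 0.71603 m
I = 81.0 * 0.71603^2
= 81.0 * 0.512699
= 41.529 kg*m^2

41.529 kg*m^2


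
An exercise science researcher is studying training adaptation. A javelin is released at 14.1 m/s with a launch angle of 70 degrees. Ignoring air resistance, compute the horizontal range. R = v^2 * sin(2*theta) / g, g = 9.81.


Launch speed squared = 198.81
sin(2 * 70 deg) = 0.642788
Range = 198.81 * 0.642788 / 9.81
= 13.027 m

13.027 m


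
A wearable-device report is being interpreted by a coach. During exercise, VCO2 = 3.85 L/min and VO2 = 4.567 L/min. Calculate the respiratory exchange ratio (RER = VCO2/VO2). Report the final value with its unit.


RER = VCO2 / VO2
= 3.85 / 4.567
= 0.843

0.843


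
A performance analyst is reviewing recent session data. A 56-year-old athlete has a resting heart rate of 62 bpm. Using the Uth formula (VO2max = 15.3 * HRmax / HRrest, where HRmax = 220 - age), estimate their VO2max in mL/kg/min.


HRmax = 220 - 56 = 164 bpm
Ratio = HRmax / HRrest = 164 / 62 = 2.6452
VO2max = 15.3 * 2.6452 = 40.47 mL/kg/min

40.47 mL/kg/min


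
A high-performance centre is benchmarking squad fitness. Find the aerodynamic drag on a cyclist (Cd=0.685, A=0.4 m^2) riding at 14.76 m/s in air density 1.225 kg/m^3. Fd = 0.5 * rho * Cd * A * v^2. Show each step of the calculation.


Fd = 0.5 * 1.225 * 0.685 * 0.4 * 14.76^2
= 0.5 * 1.225 * 0.685 * 0.4 * 217.8576
= 36.562 N

36.562 N


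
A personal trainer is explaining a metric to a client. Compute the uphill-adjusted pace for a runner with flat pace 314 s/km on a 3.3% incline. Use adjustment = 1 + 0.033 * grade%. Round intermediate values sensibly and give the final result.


Adjustment factor = 1 + 0.033 * 3.3 = 1.1089
Grade-adjusted pace = 314 * 1.1089 = 348.19 s/km

348.19 s/km


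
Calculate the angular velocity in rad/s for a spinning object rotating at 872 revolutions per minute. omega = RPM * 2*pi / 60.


omega = RPM * 2*pi / 60
= 872 * 6.28318531 / 60
= 91.316 rad/s

91.316 rad/s


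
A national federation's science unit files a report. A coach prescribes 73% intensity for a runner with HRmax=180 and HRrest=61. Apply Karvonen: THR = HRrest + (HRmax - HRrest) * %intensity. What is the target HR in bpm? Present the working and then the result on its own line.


Heart rate reserve = 180 - 61 = 119
Intensity fraction = 73 / 100 = 0.73
THR = 61 + 119 * 0.73 = 147.87 bpm

147.87 bpm


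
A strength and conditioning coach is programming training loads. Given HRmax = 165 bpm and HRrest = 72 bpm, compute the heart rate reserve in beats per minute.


Heart rate reserve = maximum HR minus resting HR
HRR = 165 - 72 = 93 bpm

93 bpm


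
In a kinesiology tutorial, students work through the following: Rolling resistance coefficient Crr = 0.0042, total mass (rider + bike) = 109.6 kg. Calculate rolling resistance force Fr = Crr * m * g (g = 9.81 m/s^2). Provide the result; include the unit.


Fr = Crr * m * g
= 0.0042 * 109.6 * 9.81
= 4.516 N

4.516 N


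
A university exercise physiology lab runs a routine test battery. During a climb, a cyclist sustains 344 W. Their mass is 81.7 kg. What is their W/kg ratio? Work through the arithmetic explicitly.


Power-to-weight = 344 W / 81.7 kg
= 4.211 W/kg

4.211 W/kg


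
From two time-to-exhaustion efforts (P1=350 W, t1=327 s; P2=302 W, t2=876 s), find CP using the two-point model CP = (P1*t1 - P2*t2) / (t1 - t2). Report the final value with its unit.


Work in trial 1 = 114450 J
Work in trial 2 = 264552 J
Delta work = -150102 J
Delta time = -549 s
CP = -150102 / -549 = 273.41 W

273.41 W


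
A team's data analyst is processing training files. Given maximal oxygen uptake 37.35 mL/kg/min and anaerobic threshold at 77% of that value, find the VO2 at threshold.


Percentage as decimal = 0.77
VO2 at AT = 37.35 * 0.77 = 28.76 mL/kg/min

28.76 mL/kg/min


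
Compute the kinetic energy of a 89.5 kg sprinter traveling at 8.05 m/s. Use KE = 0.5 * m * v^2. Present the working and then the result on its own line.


Velocity squared = 64.8025
KE = 0.5 * 89.5 * 64.8025 = 2899.91 J

2899.91 J


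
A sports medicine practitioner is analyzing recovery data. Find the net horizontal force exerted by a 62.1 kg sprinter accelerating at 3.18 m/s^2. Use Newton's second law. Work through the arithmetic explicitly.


Newton's second law: F = m * a
F = 62.1 * 3.18 = 197.48 N

197.48 N


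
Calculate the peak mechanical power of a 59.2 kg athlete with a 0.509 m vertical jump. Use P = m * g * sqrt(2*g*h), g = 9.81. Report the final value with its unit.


First, sqrt(2gh) = sqrt(2 * 9.81 * 0.509)
= sqrt(9.98658) = 3.160155 m/s
Power = 59.2 * 9.81 * 3.160155 = 1835.27 W

1835.27 W


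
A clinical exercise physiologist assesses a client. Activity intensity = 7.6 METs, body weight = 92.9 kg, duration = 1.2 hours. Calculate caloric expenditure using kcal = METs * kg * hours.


kcal = 7.6 * 92.9 * 1.2
= 706.04 * 1.2
= 847.25 kcal

847.25 kcal


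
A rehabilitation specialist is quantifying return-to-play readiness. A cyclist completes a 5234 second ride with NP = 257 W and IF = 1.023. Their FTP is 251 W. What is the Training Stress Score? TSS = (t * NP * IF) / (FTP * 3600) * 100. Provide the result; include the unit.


t * NP * IF = 5234 * 257 * 1.023 = 1376076.174
FTP * 3600 = 903600
TSS = (1376076.174 / 903600) * 100 = 152.29

152.29 TSS


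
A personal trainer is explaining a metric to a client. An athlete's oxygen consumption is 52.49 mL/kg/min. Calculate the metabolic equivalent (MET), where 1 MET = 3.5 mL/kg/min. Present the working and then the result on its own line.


MET = VO2 / 3.5
= 52.49 / 3.5
= 15.0 METs

15.0 METs


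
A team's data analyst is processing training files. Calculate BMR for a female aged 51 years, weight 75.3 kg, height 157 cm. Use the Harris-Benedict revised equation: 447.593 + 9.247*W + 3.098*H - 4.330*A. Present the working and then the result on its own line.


Substituting values:
W term = 9.247 * 75.3 = 696.2991
H term = 3.098 * 157 = 486.386
A term = 4.330 * 51 = 220.83
BMR = 1409.45 kcal/day

1409.45 kcal/day


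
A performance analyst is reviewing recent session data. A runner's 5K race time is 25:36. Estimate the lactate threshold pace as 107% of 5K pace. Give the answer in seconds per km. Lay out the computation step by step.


Total race time = 25*60 + 36 = 1536 seconds
5K pace = 1536 / 5 = 307.2 sec/km
LT pace = 307.2 * 1.07 = 328.7 sec/km

328.7 s/km


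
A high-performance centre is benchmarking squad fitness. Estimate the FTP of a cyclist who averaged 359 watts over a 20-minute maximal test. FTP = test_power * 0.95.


FTP = 359 * 0.95 = 341.05 W

341.05 W


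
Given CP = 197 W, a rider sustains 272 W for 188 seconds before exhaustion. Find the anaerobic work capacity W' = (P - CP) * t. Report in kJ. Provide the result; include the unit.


Excess power = 272 - 197 = 75 W
Work above CP = 75 * 188 = 14100 J
W' = 14.1 kJ

14.1 kJ


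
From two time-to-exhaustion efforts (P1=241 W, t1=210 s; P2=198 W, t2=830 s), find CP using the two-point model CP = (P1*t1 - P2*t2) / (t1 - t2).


Work in trial 1 = 50610 J
Work in trial 2 = 164340 J
Delta work = -113730 J
Delta time = -620 s
CP = -113730 / -620 = 183.44 W

183.44 W


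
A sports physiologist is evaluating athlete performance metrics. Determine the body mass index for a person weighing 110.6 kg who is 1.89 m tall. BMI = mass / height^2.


BMI = mass / height^2
= 110.6 / 1.89^2
= 110.6 / 3.5721
= 30.96 kg/m^2

30.96 kg/m^2


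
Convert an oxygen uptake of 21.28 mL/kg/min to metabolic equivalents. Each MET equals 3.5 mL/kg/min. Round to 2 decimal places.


One MET = 3.5 mL/kg/min
Number of METs = 21.28 / 3.5
= 6.08 METs

6.08 METs


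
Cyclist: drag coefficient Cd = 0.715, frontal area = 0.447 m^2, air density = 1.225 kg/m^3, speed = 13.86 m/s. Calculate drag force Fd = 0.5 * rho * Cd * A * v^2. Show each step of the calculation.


v^2 = 13.86^2 = 192.0996
Fd = 0.5 * 1.225 * 0.715 * 0.447 * 192.0996
= 37.605 N

37.605 N


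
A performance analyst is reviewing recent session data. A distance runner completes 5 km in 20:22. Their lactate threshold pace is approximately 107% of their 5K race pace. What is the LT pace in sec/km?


Convert to seconds: 20 min 22 s = 1222 s
Pace per km = 1222 / 5 = 244.4 s/km
LT pace = 244.4 * 1.07 = 261.51 s/km

261.51 s/km


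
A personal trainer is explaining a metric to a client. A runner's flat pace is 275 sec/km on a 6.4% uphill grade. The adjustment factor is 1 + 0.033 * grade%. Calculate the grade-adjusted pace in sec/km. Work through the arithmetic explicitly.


Factor = 1 + 0.033 * 6.4 = 1.2112
Adjusted pace = 275 * 1.2112
= 333.08 sec/km

333.08 s/km


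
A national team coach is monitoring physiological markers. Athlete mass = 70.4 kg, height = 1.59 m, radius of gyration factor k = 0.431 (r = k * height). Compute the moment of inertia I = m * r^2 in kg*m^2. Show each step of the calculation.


r = k * height = 0.431 * 1.59 = 0.68529 m
r^2 = 0.68529^2 = 0.469622
I = 70.4 * 0.469622 = 33.061 kg*m^2

33.061 kg*m^2


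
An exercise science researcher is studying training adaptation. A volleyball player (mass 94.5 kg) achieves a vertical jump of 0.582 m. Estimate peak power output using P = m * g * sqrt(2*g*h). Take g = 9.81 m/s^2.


2 * g * h = 2 * 9.81 * 0.582 = 11.41884
sqrt(11.41884) = 3.379177 m/s
P = 94.5 * 9.81 * 3.379177 = 3132.65 W

3132.65 W


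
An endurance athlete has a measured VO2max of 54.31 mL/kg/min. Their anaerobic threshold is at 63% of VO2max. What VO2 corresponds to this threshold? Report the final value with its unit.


Anaerobic threshold VO2 = VO2max * 63%
= 54.31 * 0.63
= 34.22 mL/kg/min

34.22 mL/kg/min


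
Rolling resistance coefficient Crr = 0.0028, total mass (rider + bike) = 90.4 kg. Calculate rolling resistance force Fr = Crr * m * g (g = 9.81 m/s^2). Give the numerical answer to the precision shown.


Fr = Crr * m * g
= 0.0028 * 90.4 * 9.81
= 2.483 N

2.483 N


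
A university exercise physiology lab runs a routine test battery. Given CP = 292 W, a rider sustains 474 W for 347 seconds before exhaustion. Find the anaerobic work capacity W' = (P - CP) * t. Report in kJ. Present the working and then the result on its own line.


Excess power = 474 - 292 = 182 W
Work above CP = 182 * 347 = 63154 J
W' = 63.154 kJ

63.154 kJ


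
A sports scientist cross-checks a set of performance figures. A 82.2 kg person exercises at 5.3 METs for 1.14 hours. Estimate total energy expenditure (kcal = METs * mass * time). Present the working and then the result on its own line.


Energy = METs * mass(kg) * time(h)
= 5.3 * 82.2 * 1.14
= 496.65 kcal

496.65 kcal


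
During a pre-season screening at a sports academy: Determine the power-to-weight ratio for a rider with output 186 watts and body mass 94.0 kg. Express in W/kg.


P/W = 186 / 94.0 = 1.979 W/kg

1.979 W/kg


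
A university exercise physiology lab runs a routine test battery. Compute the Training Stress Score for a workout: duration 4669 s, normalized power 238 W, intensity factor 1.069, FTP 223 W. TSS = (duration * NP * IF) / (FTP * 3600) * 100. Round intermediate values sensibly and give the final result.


Product = 4669 * 238 * 1.069 = 1187896.318
Base = 223 * 3600 = 802800
TSS = 1187896.318 / 802800 * 100 = 147.97

147.97 TSS


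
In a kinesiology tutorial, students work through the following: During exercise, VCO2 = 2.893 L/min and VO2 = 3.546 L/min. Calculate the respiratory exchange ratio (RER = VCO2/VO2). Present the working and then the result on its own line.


RER = VCO2 / VO2
= 2.893 / 3.546
= 0.8158

0.8158


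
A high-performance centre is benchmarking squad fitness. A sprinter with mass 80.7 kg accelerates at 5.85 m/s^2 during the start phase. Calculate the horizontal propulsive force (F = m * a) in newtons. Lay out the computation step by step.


F = m * a
= 80.7 * 5.85
= 472.1 N

472.1 N


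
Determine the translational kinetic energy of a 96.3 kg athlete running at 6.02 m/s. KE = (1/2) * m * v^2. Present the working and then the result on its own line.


KE = 0.5 * m * v^2
= 0.5 * 96.3 * 6.02^2
= 0.5 * 96.3 * 36.2404
= 1744.98 J

1744.98 J


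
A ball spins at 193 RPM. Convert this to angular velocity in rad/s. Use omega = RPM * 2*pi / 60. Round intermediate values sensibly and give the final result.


omega = 193 * 2 * pi / 60
= 193 * 6.28318531 / 60
= 1212.655 / 60
= 20.211 rad/s

20.211 rad/s


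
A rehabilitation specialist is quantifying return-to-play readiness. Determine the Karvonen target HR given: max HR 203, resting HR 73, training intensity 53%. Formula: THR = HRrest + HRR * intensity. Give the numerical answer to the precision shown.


HRR = HRmax - HRrest = 203 - 73 = 130
THR = 73 + 130 * 0.53
= 141.9 bpm

141.9 bpm


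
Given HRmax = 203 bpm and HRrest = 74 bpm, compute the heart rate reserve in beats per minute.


Heart rate reserve = maximum HR minus resting HR
HRR = 203 - 74 = 129 bpm

129 bpm


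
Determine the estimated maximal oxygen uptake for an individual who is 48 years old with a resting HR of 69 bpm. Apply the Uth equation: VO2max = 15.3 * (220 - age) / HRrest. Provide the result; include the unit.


HRmax = 220 - 48 = 172
VO2max = 15.3 * (172 / 69)
= 15.3 * 2.4928
= 38.14 mL/kg/min

38.14 mL/kg/min


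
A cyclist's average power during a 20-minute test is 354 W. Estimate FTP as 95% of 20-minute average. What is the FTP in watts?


FTP = 20-min power * 0.95
= 354 * 0.95
= 336.3 W

336.3 W


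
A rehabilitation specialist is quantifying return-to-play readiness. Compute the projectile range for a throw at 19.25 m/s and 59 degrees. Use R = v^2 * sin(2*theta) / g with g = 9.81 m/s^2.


Two times the angle = 118 degrees
sin(118) = 0.882948
R = 370.5625 * 0.882948 / 9.81 = 33.352 m

33.352 m


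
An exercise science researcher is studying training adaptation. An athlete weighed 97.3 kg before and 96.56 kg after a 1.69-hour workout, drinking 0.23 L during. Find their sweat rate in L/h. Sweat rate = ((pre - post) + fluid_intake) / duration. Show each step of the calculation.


Body mass change = 0.74 kg
Total sweat loss = 0.74 + 0.23 = 0.97 L
Rate = 0.97 / 1.69 = 0.574 L/h

0.574 L/h


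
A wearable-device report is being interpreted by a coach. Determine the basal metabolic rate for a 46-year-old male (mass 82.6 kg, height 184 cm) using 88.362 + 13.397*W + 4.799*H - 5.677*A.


BMR = 88.362 + 13.397*82.6 + 4.799*184 - 5.677*46
= 1816.83 kcal/day

1816.83 kcal/day


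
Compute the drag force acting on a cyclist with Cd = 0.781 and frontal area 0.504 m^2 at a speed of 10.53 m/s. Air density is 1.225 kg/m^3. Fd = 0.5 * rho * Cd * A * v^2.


Step 1: v^2 = 110.8809
Step 2: Fd = 0.5 * 1.225 * 0.781 * 0.504 * 110.8809
= 26.733 N

26.733 N


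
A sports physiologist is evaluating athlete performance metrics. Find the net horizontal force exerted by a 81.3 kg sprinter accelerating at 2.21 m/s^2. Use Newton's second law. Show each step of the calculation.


Newton's second law: F = m * a
F = 81.3 * 2.21 = 179.67 N

179.67 N


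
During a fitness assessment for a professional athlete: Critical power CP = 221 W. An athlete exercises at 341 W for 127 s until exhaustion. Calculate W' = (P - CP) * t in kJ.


P - CP = 341 - 221 = 120 W
W' = 120 * 127 = 15240 J
= 15240 / 1000 = 15.24 kJ

15.24 kJ


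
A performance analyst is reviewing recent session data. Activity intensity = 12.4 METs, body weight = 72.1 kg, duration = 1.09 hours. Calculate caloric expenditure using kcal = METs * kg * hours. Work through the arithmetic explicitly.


kcal = 12.4 * 72.1 * 1.09
= 894.04 * 1.09
= 974.5 kcal

974.5 kcal


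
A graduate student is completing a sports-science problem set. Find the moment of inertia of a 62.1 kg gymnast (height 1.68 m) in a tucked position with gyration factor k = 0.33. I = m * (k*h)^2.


Radius of gyration = 0.33 * 1.68 = 0.5544 m
I = 62.1 * 0.5544^2
= 62.1 * 0.307359
= 19.087 kg*m^2

19.087 kg*m^2


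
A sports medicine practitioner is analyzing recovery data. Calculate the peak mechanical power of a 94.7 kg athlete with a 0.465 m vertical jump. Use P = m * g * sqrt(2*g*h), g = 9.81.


First, sqrt(2gh) = sqrt(2 * 9.81 * 0.465)
= sqrt(9.1233) = 3.02048 m/s
Power = 94.7 * 9.81 * 3.02048 = 2806.05 W

2806.05 W


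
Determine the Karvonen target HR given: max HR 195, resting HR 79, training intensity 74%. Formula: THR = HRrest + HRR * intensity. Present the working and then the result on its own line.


HRR = HRmax - HRrest = 195 - 79 = 116
THR = 79 + 116 * 0.74
= 164.84 bpm

164.84 bpm


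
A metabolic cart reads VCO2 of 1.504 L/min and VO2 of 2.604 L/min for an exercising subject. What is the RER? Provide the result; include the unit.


RER = VCO2 / VO2 = 1.504 / 2.604 = 0.5776

0.5776


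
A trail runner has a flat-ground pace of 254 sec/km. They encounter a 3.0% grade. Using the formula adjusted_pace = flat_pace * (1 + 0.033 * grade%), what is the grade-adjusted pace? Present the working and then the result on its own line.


Grade factor = 1 + 0.033 * 3.0 = 1.099
Adjusted = 254 * 1.099 = 279.15 sec/km

279.15 s/km


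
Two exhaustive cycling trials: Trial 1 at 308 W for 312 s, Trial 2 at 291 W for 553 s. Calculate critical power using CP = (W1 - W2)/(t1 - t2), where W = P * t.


W1 = 308 * 312 = 96096 J
W2 = 291 * 553 = 160923 J
CP = (96096 - 160923) / (312 - 553)
= -64827 / -241
= 268.99 W

268.99 W


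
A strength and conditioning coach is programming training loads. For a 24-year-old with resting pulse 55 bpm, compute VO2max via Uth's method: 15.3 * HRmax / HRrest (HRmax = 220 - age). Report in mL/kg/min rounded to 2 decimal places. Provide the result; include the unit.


Step 1: HRmax = 220 - 24 = 196 bpm
Step 2: Ratio = 196 / 55 = 3.5636
Step 3: VO2max = 15.3 * 3.5636 = 54.52 mL/kg/min

54.52 mL/kg/min


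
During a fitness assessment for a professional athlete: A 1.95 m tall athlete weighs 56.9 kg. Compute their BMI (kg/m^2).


height^2 = 3.8025 m^2
BMI = 56.9 / 3.8025 = 14.96 kg/m^2

14.96 kg/m^2


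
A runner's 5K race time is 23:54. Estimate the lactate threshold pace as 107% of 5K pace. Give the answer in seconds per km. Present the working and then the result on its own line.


Total race time = 23*60 + 54 = 1434 seconds
5K pace = 1434 / 5 = 286.8 sec/km
LT pace = 286.8 * 1.07 = 306.88 sec/km

306.88 s/km


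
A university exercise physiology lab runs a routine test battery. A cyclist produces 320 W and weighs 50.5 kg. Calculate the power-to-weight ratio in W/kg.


P/W = power / mass
= 320 / 50.5
= 6.337 W/kg

6.337 W/kg


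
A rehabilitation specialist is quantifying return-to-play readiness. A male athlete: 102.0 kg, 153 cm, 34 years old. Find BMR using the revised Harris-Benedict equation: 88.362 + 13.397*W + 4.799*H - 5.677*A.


Intercept = 88.362
Weight contribution = 13.397 * 102.0 = 1366.494
Height contribution = 4.799 * 153 = 734.247
Age contribution = 5.677 * 34 = 193.018
BMR = 88.362 + 1366.494 + 734.247 - 193.018
= 1996.09 kcal/day

1996.09 kcal/day


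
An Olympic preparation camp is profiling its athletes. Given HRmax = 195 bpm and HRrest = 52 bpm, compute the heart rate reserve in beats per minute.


Heart rate reserve = maximum HR minus resting HR
HRR = 195 - 52 = 143 bpm

143 bpm


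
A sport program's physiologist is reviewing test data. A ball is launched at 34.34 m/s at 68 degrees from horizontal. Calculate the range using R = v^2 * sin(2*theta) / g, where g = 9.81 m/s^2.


sin(2 * 68) = sin(136) = 0.694658
v^2 = 34.34^2 = 1179.2356
R = 1179.2356 * 0.694658 / 9.81
= 83.503 m

83.503 m


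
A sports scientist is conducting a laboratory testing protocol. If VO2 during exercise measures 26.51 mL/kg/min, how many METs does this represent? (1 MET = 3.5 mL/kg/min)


METs = VO2 / 3.5 = 26.51 / 3.5 = 7.57

7.57 METs


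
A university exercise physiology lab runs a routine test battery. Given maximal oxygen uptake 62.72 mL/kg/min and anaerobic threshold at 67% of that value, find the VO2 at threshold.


Percentage as decimal = 0.67
VO2 at AT = 62.72 * 0.67 = 42.02 mL/kg/min

42.02 mL/kg/min


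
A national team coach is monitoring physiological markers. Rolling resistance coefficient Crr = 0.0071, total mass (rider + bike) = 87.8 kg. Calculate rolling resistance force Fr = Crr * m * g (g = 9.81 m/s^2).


Fr = Crr * m * g
= 0.0071 * 87.8 * 9.81
= 6.115 N

6.115 N


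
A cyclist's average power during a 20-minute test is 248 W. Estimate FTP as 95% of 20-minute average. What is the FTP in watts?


FTP = 20-min power * 0.95
= 248 * 0.95
= 235.6 W

235.6 W


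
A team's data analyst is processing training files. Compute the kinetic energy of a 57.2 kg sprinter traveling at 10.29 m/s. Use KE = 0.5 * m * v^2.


Velocity squared = 105.8841
KE = 0.5 * 57.2 * 105.8841 = 3028.29 J

3028.29 J


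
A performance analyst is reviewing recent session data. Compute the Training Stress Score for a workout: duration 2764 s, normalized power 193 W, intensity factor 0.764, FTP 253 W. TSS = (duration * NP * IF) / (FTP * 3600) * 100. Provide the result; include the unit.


Product = 2764 * 193 * 0.764 = 407557.328
Base = 253 * 3600 = 910800
TSS = 407557.328 / 910800 * 100 = 44.75

44.75 TSS
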